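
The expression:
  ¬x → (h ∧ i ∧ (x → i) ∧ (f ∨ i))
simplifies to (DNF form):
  x ∨ (h ∧ i)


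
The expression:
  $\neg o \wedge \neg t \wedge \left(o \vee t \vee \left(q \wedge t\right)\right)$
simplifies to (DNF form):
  $\text{False}$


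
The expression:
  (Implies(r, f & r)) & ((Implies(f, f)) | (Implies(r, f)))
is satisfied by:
  {f: True, r: False}
  {r: False, f: False}
  {r: True, f: True}


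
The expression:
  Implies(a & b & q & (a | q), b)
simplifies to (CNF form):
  True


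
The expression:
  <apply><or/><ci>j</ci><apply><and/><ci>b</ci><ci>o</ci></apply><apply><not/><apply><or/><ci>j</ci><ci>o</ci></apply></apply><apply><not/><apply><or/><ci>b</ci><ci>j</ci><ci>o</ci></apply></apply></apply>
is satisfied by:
  {b: True, j: True, o: False}
  {b: True, j: False, o: False}
  {j: True, b: False, o: False}
  {b: False, j: False, o: False}
  {b: True, o: True, j: True}
  {b: True, o: True, j: False}
  {o: True, j: True, b: False}


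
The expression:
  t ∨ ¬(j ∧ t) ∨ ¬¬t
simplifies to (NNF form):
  True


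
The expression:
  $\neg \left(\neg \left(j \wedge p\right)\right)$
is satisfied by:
  {p: True, j: True}


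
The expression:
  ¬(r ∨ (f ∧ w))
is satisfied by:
  {w: False, r: False, f: False}
  {f: True, w: False, r: False}
  {w: True, f: False, r: False}


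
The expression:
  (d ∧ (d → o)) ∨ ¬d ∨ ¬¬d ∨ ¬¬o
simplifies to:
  True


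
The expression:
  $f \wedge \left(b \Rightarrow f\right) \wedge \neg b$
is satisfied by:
  {f: True, b: False}


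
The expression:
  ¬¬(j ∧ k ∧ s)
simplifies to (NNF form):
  j ∧ k ∧ s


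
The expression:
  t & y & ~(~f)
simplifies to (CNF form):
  f & t & y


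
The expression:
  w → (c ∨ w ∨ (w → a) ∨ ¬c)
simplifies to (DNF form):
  True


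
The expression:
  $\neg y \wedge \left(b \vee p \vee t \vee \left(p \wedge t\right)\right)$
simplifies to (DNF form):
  $\left(b \wedge \neg y\right) \vee \left(p \wedge \neg y\right) \vee \left(t \wedge \neg y\right)$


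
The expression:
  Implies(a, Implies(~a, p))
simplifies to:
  True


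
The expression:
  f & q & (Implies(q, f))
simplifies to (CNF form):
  f & q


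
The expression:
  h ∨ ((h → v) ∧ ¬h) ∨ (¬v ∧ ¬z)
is always true.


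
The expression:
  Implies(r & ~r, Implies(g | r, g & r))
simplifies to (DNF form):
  True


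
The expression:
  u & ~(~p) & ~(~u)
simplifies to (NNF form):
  p & u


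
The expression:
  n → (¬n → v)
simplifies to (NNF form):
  True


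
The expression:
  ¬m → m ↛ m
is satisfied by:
  {m: True}


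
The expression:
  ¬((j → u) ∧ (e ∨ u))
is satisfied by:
  {j: True, u: False, e: False}
  {u: False, e: False, j: False}
  {e: True, j: True, u: False}


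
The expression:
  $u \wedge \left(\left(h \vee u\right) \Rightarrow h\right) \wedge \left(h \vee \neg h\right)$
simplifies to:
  $h \wedge u$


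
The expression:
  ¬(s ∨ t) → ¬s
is always true.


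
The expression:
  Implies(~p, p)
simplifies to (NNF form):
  p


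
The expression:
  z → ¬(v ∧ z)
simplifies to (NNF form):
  ¬v ∨ ¬z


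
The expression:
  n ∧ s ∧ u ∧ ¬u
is never true.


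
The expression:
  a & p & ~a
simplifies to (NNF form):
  False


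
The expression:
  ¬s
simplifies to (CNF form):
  ¬s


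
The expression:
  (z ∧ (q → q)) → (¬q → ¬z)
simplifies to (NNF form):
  q ∨ ¬z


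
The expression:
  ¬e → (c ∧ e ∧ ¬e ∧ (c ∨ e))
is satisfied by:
  {e: True}


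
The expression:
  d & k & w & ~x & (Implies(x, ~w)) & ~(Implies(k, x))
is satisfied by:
  {k: True, w: True, d: True, x: False}


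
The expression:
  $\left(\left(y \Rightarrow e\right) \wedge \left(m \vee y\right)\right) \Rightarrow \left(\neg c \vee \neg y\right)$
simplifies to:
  $\neg c \vee \neg e \vee \neg y$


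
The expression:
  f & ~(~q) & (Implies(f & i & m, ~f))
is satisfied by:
  {f: True, q: True, m: False, i: False}
  {i: True, f: True, q: True, m: False}
  {m: True, f: True, q: True, i: False}


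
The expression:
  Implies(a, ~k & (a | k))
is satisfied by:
  {k: False, a: False}
  {a: True, k: False}
  {k: True, a: False}


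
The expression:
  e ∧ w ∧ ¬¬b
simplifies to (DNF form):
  b ∧ e ∧ w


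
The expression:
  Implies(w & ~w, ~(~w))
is always true.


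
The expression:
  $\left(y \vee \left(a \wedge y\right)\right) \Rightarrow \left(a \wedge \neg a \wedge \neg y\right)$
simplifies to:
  $\neg y$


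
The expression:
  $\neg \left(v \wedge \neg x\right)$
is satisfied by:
  {x: True, v: False}
  {v: False, x: False}
  {v: True, x: True}


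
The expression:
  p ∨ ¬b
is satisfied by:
  {p: True, b: False}
  {b: False, p: False}
  {b: True, p: True}


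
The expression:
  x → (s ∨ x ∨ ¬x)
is always true.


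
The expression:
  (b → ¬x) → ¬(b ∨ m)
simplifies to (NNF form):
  (b ∧ x) ∨ (¬b ∧ ¬m)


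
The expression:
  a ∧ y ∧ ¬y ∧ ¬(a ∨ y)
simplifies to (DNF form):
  False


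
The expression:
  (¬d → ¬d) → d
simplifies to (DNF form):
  d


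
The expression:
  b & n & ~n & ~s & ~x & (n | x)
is never true.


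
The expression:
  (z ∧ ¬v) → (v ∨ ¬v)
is always true.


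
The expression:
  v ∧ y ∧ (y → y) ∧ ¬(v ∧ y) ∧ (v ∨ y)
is never true.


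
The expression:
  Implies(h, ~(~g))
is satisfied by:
  {g: True, h: False}
  {h: False, g: False}
  {h: True, g: True}


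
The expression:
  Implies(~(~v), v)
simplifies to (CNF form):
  True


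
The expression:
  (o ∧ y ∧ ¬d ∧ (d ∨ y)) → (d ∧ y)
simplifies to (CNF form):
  d ∨ ¬o ∨ ¬y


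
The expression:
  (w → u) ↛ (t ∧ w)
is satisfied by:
  {u: True, t: False, w: False}
  {t: False, w: False, u: False}
  {u: True, t: True, w: False}
  {t: True, u: False, w: False}
  {w: True, u: True, t: False}


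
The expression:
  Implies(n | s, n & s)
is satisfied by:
  {s: False, n: False}
  {n: True, s: True}


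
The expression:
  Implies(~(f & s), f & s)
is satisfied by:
  {s: True, f: True}


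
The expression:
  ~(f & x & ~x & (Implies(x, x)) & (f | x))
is always true.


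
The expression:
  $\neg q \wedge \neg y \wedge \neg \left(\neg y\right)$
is never true.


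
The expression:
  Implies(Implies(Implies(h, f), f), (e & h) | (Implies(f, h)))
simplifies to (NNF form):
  h | ~f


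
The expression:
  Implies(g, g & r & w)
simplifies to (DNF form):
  ~g | (r & w)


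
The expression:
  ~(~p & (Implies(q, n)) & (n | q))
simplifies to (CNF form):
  p | ~n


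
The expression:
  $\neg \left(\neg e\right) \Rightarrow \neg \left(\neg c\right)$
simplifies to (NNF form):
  $c \vee \neg e$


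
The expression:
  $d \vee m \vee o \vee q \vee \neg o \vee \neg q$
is always true.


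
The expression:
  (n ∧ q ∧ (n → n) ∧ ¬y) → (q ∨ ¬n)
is always true.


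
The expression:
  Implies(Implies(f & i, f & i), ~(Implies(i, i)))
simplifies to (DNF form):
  False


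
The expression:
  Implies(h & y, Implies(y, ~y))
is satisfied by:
  {h: False, y: False}
  {y: True, h: False}
  {h: True, y: False}


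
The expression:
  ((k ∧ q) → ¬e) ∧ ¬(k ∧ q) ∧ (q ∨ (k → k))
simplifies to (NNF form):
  ¬k ∨ ¬q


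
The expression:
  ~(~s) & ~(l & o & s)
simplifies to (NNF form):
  s & (~l | ~o)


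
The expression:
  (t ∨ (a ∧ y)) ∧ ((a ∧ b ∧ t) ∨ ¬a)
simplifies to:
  t ∧ (b ∨ ¬a)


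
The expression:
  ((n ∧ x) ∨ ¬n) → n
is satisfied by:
  {n: True}


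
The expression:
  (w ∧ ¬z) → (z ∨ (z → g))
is always true.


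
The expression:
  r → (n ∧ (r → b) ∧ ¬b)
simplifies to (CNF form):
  ¬r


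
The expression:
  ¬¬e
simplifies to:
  e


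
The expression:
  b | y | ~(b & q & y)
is always true.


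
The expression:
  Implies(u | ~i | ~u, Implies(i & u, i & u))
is always true.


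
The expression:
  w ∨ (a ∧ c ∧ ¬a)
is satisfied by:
  {w: True}


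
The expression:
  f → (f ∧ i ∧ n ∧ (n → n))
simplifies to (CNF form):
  (i ∨ ¬f) ∧ (n ∨ ¬f)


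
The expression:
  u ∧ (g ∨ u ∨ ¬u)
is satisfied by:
  {u: True}


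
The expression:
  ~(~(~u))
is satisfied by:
  {u: False}


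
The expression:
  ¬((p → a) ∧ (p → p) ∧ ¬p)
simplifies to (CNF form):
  p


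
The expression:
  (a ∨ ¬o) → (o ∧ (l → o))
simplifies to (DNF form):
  o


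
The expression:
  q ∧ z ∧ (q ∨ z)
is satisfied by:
  {z: True, q: True}


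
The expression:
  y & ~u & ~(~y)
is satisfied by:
  {y: True, u: False}


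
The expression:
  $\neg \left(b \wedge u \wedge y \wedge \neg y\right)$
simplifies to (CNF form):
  $\text{True}$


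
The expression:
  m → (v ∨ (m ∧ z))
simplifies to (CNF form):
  v ∨ z ∨ ¬m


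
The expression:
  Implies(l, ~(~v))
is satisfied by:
  {v: True, l: False}
  {l: False, v: False}
  {l: True, v: True}


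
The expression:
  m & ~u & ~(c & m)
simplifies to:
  m & ~c & ~u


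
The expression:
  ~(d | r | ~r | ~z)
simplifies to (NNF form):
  False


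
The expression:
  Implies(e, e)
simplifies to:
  True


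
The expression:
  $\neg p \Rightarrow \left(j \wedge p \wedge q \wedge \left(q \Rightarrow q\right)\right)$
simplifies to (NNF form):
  $p$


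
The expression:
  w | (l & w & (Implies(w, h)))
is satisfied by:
  {w: True}


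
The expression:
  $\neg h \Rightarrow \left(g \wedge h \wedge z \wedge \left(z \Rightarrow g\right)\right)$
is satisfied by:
  {h: True}


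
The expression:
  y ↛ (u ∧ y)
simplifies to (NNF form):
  y ∧ ¬u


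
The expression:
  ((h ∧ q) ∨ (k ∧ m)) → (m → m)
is always true.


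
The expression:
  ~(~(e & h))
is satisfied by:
  {h: True, e: True}


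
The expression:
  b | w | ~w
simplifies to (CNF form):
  True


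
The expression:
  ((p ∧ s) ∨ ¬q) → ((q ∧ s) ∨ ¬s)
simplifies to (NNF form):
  q ∨ ¬s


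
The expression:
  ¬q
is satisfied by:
  {q: False}


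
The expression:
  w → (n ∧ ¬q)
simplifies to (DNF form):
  (n ∧ ¬q) ∨ ¬w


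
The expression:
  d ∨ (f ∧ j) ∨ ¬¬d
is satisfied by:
  {d: True, j: True, f: True}
  {d: True, j: True, f: False}
  {d: True, f: True, j: False}
  {d: True, f: False, j: False}
  {j: True, f: True, d: False}


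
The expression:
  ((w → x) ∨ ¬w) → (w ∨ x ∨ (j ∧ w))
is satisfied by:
  {x: True, w: True}
  {x: True, w: False}
  {w: True, x: False}


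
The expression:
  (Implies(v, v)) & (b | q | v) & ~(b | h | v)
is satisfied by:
  {q: True, v: False, h: False, b: False}


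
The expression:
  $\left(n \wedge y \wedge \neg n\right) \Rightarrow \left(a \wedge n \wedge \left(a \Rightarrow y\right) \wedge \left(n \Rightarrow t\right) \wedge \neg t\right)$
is always true.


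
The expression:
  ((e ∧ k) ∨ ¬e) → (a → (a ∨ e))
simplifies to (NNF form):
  True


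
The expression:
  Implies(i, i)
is always true.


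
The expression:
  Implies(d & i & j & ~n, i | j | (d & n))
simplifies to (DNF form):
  True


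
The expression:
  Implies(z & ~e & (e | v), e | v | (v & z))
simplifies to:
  True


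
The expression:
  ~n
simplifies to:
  ~n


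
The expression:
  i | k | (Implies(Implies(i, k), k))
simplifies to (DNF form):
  i | k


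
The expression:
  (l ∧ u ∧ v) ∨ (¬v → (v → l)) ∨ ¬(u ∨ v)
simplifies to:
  True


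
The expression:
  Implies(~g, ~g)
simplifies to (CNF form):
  True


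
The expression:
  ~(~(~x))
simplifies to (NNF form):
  ~x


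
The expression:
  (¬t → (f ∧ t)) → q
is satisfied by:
  {q: True, t: False}
  {t: False, q: False}
  {t: True, q: True}


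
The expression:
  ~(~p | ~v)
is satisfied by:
  {p: True, v: True}


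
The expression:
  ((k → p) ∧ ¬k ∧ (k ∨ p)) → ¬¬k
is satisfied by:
  {k: True, p: False}
  {p: False, k: False}
  {p: True, k: True}


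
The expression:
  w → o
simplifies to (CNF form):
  o ∨ ¬w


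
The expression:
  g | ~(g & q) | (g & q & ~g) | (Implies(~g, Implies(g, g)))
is always true.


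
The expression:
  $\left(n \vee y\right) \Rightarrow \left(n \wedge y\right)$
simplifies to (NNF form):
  $\left(n \wedge y\right) \vee \left(\neg n \wedge \neg y\right)$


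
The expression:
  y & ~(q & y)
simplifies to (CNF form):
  y & ~q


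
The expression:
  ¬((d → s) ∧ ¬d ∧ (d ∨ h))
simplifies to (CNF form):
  d ∨ ¬h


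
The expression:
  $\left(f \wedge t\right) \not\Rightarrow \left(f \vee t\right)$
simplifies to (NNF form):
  $\text{False}$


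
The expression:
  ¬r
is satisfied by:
  {r: False}


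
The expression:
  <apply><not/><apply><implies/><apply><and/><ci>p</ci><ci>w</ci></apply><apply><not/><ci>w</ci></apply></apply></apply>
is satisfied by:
  {p: True, w: True}


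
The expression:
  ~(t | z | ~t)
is never true.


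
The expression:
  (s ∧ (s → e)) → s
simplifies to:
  True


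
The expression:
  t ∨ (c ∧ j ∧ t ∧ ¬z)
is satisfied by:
  {t: True}


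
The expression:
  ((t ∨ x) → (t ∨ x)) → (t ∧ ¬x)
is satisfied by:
  {t: True, x: False}


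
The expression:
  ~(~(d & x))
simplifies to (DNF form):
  d & x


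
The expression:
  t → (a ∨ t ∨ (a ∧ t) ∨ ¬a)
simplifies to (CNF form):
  True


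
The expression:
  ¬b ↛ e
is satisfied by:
  {e: True, b: False}
  {b: False, e: False}
  {b: True, e: True}


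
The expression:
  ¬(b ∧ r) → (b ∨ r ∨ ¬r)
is always true.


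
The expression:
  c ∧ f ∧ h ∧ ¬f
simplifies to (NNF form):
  False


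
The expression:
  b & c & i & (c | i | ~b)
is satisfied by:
  {c: True, i: True, b: True}


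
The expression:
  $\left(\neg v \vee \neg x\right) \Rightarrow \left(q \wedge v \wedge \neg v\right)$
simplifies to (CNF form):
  $v \wedge x$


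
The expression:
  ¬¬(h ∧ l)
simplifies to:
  h ∧ l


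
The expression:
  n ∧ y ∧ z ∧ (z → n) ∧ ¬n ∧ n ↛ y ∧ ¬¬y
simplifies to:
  False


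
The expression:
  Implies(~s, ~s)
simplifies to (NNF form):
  True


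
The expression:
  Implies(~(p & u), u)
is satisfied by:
  {u: True}


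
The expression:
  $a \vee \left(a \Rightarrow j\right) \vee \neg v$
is always true.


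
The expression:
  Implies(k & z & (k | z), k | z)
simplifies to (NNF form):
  True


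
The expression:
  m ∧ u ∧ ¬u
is never true.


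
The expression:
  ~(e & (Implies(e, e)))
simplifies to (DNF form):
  ~e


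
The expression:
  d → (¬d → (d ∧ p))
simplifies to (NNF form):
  True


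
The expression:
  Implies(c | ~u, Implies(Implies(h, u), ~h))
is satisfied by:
  {h: False, c: False, u: False}
  {u: True, h: False, c: False}
  {c: True, h: False, u: False}
  {u: True, c: True, h: False}
  {h: True, u: False, c: False}
  {u: True, h: True, c: False}
  {c: True, h: True, u: False}


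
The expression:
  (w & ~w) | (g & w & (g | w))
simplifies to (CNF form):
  g & w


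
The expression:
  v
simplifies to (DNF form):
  v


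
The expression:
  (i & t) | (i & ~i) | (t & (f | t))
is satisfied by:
  {t: True}


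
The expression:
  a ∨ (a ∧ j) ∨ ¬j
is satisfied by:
  {a: True, j: False}
  {j: False, a: False}
  {j: True, a: True}


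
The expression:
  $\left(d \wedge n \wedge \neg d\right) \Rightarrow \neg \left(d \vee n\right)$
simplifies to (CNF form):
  $\text{True}$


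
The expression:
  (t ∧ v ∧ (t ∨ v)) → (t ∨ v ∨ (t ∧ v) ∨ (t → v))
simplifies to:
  True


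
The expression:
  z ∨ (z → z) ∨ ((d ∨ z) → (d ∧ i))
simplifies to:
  True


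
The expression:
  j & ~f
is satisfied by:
  {j: True, f: False}


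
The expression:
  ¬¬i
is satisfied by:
  {i: True}


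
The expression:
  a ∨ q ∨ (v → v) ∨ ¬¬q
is always true.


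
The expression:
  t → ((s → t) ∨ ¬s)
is always true.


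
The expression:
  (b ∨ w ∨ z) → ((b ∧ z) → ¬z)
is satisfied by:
  {z: False, b: False}
  {b: True, z: False}
  {z: True, b: False}


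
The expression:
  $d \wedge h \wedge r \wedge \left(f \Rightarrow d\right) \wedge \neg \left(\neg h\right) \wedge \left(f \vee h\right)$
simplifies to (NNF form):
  $d \wedge h \wedge r$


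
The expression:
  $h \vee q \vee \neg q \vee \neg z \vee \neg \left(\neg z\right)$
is always true.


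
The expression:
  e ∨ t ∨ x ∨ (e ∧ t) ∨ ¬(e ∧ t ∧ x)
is always true.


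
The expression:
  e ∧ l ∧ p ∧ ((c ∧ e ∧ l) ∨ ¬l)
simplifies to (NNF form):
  c ∧ e ∧ l ∧ p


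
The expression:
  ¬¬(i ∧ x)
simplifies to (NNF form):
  i ∧ x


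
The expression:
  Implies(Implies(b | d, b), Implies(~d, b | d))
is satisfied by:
  {b: True, d: True}
  {b: True, d: False}
  {d: True, b: False}


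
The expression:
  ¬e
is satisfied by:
  {e: False}


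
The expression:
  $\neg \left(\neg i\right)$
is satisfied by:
  {i: True}


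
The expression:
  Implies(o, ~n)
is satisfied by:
  {o: False, n: False}
  {n: True, o: False}
  {o: True, n: False}


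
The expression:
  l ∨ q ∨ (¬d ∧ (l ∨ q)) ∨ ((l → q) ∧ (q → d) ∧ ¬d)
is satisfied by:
  {q: True, l: True, d: False}
  {q: True, l: False, d: False}
  {l: True, q: False, d: False}
  {q: False, l: False, d: False}
  {d: True, q: True, l: True}
  {d: True, q: True, l: False}
  {d: True, l: True, q: False}


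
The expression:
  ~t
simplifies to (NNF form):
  ~t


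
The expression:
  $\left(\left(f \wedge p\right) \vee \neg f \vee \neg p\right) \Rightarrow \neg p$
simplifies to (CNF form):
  $\neg p$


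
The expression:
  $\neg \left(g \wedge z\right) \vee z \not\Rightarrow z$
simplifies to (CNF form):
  $\neg g \vee \neg z$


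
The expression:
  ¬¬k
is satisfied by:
  {k: True}


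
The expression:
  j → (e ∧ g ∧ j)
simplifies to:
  (e ∧ g) ∨ ¬j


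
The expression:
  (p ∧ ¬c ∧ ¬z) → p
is always true.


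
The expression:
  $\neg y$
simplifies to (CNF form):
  $\neg y$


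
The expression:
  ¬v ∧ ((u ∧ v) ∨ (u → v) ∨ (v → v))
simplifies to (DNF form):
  ¬v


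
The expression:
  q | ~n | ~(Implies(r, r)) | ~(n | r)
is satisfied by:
  {q: True, n: False}
  {n: False, q: False}
  {n: True, q: True}


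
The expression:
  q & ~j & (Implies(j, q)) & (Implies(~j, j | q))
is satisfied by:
  {q: True, j: False}


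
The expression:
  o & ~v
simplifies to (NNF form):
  o & ~v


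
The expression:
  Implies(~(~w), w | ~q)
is always true.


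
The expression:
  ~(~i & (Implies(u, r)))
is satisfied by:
  {i: True, u: True, r: False}
  {i: True, u: False, r: False}
  {i: True, r: True, u: True}
  {i: True, r: True, u: False}
  {u: True, r: False, i: False}


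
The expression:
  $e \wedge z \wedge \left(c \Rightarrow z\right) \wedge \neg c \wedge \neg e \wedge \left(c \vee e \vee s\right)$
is never true.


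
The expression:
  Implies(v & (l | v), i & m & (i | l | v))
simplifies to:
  ~v | (i & m)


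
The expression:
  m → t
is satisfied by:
  {t: True, m: False}
  {m: False, t: False}
  {m: True, t: True}


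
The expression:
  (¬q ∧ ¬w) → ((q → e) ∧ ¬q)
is always true.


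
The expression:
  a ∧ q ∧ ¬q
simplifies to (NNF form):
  False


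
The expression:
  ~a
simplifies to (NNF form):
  ~a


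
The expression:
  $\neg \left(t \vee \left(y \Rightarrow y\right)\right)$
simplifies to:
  $\text{False}$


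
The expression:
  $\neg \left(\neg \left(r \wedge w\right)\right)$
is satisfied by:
  {r: True, w: True}


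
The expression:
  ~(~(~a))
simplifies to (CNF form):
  ~a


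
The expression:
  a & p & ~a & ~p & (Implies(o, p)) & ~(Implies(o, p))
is never true.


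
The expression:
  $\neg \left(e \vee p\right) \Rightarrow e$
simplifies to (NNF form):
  $e \vee p$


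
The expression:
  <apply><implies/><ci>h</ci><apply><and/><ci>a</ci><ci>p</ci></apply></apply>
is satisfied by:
  {p: True, a: True, h: False}
  {p: True, a: False, h: False}
  {a: True, p: False, h: False}
  {p: False, a: False, h: False}
  {p: True, h: True, a: True}


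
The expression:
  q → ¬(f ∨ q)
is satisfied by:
  {q: False}


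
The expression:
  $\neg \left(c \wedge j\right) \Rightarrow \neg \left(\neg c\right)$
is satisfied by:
  {c: True}


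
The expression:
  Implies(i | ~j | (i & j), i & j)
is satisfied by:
  {j: True}


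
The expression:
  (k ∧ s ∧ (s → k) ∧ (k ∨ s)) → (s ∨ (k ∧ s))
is always true.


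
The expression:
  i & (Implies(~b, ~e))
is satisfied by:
  {i: True, b: True, e: False}
  {i: True, e: False, b: False}
  {i: True, b: True, e: True}


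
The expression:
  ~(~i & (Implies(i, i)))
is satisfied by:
  {i: True}


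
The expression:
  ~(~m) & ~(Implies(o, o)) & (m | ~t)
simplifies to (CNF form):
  False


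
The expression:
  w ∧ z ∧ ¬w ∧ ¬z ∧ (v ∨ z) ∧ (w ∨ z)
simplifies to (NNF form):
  False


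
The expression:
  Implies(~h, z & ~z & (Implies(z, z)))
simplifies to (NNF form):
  h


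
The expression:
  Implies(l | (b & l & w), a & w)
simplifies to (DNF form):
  ~l | (a & w)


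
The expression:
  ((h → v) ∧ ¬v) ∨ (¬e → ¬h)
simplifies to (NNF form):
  e ∨ ¬h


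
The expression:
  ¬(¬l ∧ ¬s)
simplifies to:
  l ∨ s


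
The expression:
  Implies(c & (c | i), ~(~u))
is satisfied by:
  {u: True, c: False}
  {c: False, u: False}
  {c: True, u: True}


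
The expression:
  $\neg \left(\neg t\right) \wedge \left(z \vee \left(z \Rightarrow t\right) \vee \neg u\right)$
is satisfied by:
  {t: True}


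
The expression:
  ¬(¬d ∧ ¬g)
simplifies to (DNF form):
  d ∨ g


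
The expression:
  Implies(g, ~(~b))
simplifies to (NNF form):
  b | ~g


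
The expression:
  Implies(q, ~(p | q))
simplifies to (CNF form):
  ~q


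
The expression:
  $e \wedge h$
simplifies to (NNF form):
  $e \wedge h$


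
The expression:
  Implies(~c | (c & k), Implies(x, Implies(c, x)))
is always true.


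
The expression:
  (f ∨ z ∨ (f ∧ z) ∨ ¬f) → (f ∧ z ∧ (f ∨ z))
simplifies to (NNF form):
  f ∧ z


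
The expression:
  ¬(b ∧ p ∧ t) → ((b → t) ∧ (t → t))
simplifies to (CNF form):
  t ∨ ¬b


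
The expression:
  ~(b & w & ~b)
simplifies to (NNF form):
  True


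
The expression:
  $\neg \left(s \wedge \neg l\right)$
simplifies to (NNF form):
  $l \vee \neg s$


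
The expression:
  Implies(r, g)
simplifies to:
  g | ~r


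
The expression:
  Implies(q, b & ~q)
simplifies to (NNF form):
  ~q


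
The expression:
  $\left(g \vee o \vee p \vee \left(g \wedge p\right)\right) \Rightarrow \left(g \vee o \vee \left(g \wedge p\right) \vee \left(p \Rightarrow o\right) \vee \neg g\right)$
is always true.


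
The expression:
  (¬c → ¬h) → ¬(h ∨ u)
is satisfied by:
  {c: False, u: False, h: False}
  {h: True, c: False, u: False}
  {h: True, u: True, c: False}
  {c: True, h: False, u: False}


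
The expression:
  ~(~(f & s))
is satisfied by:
  {s: True, f: True}


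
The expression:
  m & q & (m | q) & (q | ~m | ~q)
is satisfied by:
  {m: True, q: True}


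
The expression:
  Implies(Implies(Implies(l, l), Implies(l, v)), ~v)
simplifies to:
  ~v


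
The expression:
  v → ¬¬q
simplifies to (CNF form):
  q ∨ ¬v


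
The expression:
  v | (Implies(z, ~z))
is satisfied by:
  {v: True, z: False}
  {z: False, v: False}
  {z: True, v: True}


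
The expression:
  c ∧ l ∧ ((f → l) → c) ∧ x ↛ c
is never true.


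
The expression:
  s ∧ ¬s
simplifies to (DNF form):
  False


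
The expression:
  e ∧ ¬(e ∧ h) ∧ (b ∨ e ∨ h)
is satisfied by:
  {e: True, h: False}


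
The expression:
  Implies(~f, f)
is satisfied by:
  {f: True}


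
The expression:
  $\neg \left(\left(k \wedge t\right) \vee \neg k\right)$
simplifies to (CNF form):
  $k \wedge \neg t$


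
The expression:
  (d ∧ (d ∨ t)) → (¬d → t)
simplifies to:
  True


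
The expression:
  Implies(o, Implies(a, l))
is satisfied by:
  {l: True, o: False, a: False}
  {o: False, a: False, l: False}
  {a: True, l: True, o: False}
  {a: True, o: False, l: False}
  {l: True, o: True, a: False}
  {o: True, l: False, a: False}
  {a: True, o: True, l: True}


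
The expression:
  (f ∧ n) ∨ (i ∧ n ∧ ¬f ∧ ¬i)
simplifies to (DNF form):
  f ∧ n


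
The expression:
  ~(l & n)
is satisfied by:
  {l: False, n: False}
  {n: True, l: False}
  {l: True, n: False}


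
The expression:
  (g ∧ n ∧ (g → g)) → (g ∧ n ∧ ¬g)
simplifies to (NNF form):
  ¬g ∨ ¬n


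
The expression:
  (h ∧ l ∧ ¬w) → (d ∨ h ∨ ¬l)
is always true.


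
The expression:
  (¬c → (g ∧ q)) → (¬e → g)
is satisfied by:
  {e: True, g: True, c: False}
  {e: True, g: False, c: False}
  {g: True, e: False, c: False}
  {e: False, g: False, c: False}
  {e: True, c: True, g: True}
  {e: True, c: True, g: False}
  {c: True, g: True, e: False}


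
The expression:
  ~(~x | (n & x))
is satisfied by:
  {x: True, n: False}


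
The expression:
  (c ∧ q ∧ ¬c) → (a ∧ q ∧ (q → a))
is always true.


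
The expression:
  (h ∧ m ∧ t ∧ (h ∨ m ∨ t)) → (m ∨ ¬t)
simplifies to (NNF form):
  True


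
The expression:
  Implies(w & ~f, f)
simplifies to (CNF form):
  f | ~w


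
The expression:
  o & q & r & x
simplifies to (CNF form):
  o & q & r & x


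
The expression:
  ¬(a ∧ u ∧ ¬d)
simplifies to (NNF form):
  d ∨ ¬a ∨ ¬u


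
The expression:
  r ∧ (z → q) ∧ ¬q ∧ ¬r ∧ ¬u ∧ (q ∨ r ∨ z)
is never true.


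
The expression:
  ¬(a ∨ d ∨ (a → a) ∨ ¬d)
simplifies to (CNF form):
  False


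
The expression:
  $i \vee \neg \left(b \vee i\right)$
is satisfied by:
  {i: True, b: False}
  {b: False, i: False}
  {b: True, i: True}


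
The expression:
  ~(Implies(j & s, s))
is never true.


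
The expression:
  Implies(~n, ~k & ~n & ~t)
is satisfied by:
  {n: True, t: False, k: False}
  {n: True, k: True, t: False}
  {n: True, t: True, k: False}
  {n: True, k: True, t: True}
  {k: False, t: False, n: False}


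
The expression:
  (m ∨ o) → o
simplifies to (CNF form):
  o ∨ ¬m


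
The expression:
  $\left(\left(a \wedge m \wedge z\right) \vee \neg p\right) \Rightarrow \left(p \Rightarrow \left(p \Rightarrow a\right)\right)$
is always true.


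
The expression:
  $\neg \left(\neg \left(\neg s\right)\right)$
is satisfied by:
  {s: False}


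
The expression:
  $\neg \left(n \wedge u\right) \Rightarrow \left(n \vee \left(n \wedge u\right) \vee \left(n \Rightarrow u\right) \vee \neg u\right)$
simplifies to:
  $\text{True}$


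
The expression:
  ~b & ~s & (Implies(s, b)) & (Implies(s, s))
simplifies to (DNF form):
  ~b & ~s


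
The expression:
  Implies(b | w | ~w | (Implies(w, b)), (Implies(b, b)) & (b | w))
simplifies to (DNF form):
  b | w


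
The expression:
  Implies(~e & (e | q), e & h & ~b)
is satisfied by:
  {e: True, q: False}
  {q: False, e: False}
  {q: True, e: True}


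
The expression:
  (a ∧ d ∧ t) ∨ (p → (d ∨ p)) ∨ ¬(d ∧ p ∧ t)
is always true.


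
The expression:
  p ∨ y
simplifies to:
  p ∨ y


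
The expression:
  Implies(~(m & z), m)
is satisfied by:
  {m: True}


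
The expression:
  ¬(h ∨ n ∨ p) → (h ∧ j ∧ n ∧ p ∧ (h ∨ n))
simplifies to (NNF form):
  h ∨ n ∨ p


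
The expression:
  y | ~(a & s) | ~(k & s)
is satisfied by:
  {y: True, s: False, k: False, a: False}
  {y: False, s: False, k: False, a: False}
  {y: True, a: True, s: False, k: False}
  {a: True, y: False, s: False, k: False}
  {y: True, k: True, a: False, s: False}
  {k: True, a: False, s: False, y: False}
  {y: True, a: True, k: True, s: False}
  {a: True, k: True, y: False, s: False}
  {y: True, s: True, a: False, k: False}
  {s: True, a: False, k: False, y: False}
  {y: True, a: True, s: True, k: False}
  {a: True, s: True, y: False, k: False}
  {y: True, k: True, s: True, a: False}
  {k: True, s: True, a: False, y: False}
  {y: True, a: True, k: True, s: True}


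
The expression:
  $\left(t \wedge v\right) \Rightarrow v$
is always true.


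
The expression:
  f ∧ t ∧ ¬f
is never true.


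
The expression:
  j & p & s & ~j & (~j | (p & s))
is never true.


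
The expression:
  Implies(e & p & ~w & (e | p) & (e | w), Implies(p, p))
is always true.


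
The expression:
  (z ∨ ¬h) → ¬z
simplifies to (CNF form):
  ¬z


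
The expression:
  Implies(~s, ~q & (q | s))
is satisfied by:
  {s: True}


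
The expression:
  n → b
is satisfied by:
  {b: True, n: False}
  {n: False, b: False}
  {n: True, b: True}


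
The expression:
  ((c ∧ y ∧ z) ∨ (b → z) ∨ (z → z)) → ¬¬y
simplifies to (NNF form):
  y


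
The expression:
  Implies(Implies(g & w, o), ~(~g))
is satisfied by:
  {g: True}


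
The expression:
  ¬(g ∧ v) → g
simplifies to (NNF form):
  g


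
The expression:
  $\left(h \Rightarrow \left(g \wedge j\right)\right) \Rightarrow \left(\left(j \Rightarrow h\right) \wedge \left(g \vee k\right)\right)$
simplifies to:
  $h \vee \left(g \wedge \neg j\right) \vee \left(k \wedge \neg j\right)$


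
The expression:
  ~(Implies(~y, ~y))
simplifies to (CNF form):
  False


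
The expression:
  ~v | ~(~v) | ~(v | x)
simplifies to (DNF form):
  True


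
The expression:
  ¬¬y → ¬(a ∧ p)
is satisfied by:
  {p: False, y: False, a: False}
  {a: True, p: False, y: False}
  {y: True, p: False, a: False}
  {a: True, y: True, p: False}
  {p: True, a: False, y: False}
  {a: True, p: True, y: False}
  {y: True, p: True, a: False}


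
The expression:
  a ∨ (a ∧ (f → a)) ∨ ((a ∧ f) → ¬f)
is always true.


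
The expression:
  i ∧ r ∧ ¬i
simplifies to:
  False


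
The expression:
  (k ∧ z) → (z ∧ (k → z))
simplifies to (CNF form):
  True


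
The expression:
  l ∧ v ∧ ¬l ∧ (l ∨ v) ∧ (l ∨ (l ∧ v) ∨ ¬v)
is never true.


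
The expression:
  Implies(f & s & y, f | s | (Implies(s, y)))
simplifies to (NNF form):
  True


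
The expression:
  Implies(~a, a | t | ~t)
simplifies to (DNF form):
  True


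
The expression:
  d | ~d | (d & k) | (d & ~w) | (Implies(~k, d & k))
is always true.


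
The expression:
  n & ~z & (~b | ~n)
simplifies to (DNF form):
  n & ~b & ~z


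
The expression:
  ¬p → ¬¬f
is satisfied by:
  {p: True, f: True}
  {p: True, f: False}
  {f: True, p: False}


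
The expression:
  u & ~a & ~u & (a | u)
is never true.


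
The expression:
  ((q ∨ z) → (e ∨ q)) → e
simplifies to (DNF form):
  e ∨ (z ∧ ¬q)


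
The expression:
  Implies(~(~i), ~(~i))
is always true.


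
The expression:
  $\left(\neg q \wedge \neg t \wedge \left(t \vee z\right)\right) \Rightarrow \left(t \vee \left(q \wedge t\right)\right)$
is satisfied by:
  {t: True, q: True, z: False}
  {t: True, z: False, q: False}
  {q: True, z: False, t: False}
  {q: False, z: False, t: False}
  {t: True, q: True, z: True}
  {t: True, z: True, q: False}
  {q: True, z: True, t: False}


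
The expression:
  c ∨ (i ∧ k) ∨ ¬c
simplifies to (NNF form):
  True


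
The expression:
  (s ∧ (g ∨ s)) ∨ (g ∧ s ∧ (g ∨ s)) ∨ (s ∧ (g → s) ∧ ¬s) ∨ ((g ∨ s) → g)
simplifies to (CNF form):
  True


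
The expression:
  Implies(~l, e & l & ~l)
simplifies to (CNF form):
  l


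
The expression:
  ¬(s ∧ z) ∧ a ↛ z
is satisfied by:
  {a: True, z: False}


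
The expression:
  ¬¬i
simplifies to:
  i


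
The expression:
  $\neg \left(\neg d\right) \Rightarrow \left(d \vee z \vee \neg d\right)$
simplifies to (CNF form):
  $\text{True}$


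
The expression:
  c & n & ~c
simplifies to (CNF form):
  False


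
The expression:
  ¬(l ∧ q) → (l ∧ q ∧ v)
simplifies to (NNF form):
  l ∧ q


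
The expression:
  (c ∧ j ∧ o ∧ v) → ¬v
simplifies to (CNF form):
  ¬c ∨ ¬j ∨ ¬o ∨ ¬v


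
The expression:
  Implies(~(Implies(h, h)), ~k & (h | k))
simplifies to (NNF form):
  True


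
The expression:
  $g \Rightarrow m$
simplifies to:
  $m \vee \neg g$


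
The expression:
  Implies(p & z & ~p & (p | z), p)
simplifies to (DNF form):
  True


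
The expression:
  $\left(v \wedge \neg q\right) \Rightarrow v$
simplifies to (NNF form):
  $\text{True}$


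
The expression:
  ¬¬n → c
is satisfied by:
  {c: True, n: False}
  {n: False, c: False}
  {n: True, c: True}


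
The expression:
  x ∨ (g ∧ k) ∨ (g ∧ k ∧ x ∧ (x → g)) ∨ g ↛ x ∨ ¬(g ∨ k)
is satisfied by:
  {x: True, g: True, k: False}
  {x: True, k: False, g: False}
  {g: True, k: False, x: False}
  {g: False, k: False, x: False}
  {x: True, g: True, k: True}
  {x: True, k: True, g: False}
  {g: True, k: True, x: False}


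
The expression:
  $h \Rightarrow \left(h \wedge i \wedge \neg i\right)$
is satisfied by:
  {h: False}


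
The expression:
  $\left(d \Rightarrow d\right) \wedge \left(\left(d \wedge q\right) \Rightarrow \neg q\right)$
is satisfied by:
  {q: False, d: False}
  {d: True, q: False}
  {q: True, d: False}


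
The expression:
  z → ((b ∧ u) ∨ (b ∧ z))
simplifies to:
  b ∨ ¬z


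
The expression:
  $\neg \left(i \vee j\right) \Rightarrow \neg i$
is always true.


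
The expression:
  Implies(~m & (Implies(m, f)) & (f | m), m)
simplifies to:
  m | ~f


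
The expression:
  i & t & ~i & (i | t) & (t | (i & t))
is never true.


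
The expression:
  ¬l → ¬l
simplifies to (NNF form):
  True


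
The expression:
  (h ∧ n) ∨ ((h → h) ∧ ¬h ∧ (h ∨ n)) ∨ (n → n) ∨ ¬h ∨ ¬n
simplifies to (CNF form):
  True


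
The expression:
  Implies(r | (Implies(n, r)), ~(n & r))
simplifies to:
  ~n | ~r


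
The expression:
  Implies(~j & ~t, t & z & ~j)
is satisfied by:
  {t: True, j: True}
  {t: True, j: False}
  {j: True, t: False}


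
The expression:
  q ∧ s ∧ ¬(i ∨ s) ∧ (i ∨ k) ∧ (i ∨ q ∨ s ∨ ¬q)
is never true.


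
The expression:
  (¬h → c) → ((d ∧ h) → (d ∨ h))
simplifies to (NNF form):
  True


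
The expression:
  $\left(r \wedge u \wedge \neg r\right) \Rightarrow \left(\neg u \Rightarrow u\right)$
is always true.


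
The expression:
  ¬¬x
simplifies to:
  x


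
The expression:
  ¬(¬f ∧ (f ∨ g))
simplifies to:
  f ∨ ¬g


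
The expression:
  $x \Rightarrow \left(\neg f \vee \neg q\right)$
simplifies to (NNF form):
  $\neg f \vee \neg q \vee \neg x$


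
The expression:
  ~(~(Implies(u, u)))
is always true.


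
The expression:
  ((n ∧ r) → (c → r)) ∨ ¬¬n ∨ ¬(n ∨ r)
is always true.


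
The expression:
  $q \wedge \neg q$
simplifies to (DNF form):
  $\text{False}$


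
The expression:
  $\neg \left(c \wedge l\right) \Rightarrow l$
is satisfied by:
  {l: True}


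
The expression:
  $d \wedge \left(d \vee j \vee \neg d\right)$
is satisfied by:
  {d: True}


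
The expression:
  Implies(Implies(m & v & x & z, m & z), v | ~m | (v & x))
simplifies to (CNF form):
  v | ~m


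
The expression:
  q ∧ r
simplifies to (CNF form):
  q ∧ r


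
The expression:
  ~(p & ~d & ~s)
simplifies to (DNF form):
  d | s | ~p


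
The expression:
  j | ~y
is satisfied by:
  {j: True, y: False}
  {y: False, j: False}
  {y: True, j: True}


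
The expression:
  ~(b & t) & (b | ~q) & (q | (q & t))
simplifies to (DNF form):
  b & q & ~t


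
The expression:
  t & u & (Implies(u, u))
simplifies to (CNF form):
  t & u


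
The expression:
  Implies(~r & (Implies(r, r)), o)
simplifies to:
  o | r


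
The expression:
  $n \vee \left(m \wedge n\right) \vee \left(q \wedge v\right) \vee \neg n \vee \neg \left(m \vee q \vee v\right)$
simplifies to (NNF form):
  $\text{True}$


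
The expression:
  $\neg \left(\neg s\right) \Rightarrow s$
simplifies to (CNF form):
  $\text{True}$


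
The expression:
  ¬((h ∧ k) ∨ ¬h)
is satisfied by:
  {h: True, k: False}


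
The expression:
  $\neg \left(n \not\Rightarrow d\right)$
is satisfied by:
  {d: True, n: False}
  {n: False, d: False}
  {n: True, d: True}


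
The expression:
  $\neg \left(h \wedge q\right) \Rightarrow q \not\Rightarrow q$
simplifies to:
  $h \wedge q$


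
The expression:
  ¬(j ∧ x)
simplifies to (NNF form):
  ¬j ∨ ¬x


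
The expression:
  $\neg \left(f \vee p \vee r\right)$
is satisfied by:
  {p: False, f: False, r: False}


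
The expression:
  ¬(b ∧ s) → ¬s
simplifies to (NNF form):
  b ∨ ¬s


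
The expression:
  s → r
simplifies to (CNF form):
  r ∨ ¬s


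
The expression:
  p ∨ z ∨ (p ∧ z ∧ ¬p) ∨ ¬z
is always true.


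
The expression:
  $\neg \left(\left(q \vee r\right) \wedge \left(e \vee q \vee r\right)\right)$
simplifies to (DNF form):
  $\neg q \wedge \neg r$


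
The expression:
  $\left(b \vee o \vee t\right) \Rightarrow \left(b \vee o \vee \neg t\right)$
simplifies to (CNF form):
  $b \vee o \vee \neg t$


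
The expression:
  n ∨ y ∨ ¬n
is always true.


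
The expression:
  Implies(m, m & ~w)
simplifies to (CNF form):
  ~m | ~w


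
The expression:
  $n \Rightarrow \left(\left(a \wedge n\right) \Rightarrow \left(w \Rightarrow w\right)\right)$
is always true.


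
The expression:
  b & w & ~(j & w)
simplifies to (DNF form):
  b & w & ~j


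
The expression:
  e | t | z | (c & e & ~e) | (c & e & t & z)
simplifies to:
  e | t | z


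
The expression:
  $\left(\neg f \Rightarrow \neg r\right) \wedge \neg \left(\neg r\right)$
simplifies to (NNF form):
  $f \wedge r$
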